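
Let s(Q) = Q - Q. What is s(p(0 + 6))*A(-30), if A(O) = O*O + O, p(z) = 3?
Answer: 0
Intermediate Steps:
s(Q) = 0
A(O) = O + O**2 (A(O) = O**2 + O = O + O**2)
s(p(0 + 6))*A(-30) = 0*(-30*(1 - 30)) = 0*(-30*(-29)) = 0*870 = 0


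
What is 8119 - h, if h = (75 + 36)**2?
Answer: -4202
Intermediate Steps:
h = 12321 (h = 111**2 = 12321)
8119 - h = 8119 - 1*12321 = 8119 - 12321 = -4202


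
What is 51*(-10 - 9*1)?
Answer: -969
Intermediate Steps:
51*(-10 - 9*1) = 51*(-10 - 9) = 51*(-19) = -969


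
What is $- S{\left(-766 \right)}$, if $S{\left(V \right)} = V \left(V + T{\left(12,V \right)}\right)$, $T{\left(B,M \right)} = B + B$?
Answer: $-568372$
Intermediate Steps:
$T{\left(B,M \right)} = 2 B$
$S{\left(V \right)} = V \left(24 + V\right)$ ($S{\left(V \right)} = V \left(V + 2 \cdot 12\right) = V \left(V + 24\right) = V \left(24 + V\right)$)
$- S{\left(-766 \right)} = - \left(-766\right) \left(24 - 766\right) = - \left(-766\right) \left(-742\right) = \left(-1\right) 568372 = -568372$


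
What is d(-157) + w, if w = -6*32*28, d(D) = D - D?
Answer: -5376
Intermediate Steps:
d(D) = 0
w = -5376 (w = -192*28 = -5376)
d(-157) + w = 0 - 5376 = -5376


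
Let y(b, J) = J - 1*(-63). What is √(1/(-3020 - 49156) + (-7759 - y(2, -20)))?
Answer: 7*I*√27091399917/13044 ≈ 88.329*I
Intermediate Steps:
y(b, J) = 63 + J (y(b, J) = J + 63 = 63 + J)
√(1/(-3020 - 49156) + (-7759 - y(2, -20))) = √(1/(-3020 - 49156) + (-7759 - (63 - 20))) = √(1/(-52176) + (-7759 - 1*43)) = √(-1/52176 + (-7759 - 43)) = √(-1/52176 - 7802) = √(-407077153/52176) = 7*I*√27091399917/13044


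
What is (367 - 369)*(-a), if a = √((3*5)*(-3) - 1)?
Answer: 2*I*√46 ≈ 13.565*I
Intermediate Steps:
a = I*√46 (a = √(15*(-3) - 1) = √(-45 - 1) = √(-46) = I*√46 ≈ 6.7823*I)
(367 - 369)*(-a) = (367 - 369)*(-I*√46) = -(-2)*I*√46 = 2*I*√46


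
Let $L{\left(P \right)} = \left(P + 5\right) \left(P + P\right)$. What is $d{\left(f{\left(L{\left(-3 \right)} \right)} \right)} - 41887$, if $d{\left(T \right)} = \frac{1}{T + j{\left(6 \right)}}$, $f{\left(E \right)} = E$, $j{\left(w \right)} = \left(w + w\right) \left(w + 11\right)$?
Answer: $- \frac{8042303}{192} \approx -41887.0$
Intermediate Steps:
$j{\left(w \right)} = 2 w \left(11 + w\right)$
$L{\left(P \right)} = 2 P \left(5 + P\right)$ ($L{\left(P \right)} = \left(5 + P\right) 2 P = 2 P \left(5 + P\right)$)
$d{\left(T \right)} = \frac{1}{204 + T}$ ($d{\left(T \right)} = \frac{1}{T + 2 \cdot 6 \left(11 + 6\right)} = \frac{1}{T + 2 \cdot 6 \cdot 17} = \frac{1}{T + 204} = \frac{1}{204 + T}$)
$d{\left(f{\left(L{\left(-3 \right)} \right)} \right)} - 41887 = \frac{1}{204 + 2 \left(-3\right) \left(5 - 3\right)} - 41887 = \frac{1}{204 + 2 \left(-3\right) 2} - 41887 = \frac{1}{204 - 12} - 41887 = \frac{1}{192} - 41887 = - \frac{8042303}{192}$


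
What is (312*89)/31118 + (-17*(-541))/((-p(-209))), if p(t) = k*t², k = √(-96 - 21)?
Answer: 13884/15559 + 9197*I*√13/1703559 ≈ 0.89235 + 0.019465*I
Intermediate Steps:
k = 3*I*√13 (k = √(-117) = 3*I*√13 ≈ 10.817*I)
p(t) = 3*I*√13*t² (p(t) = (3*I*√13)*t² = 3*I*√13*t²)
(312*89)/31118 + (-17*(-541))/((-p(-209))) = (312*89)/31118 + (-17*(-541))/((-3*I*√13*(-209)²)) = 27768*(1/31118) + 9197/((-3*I*√13*43681)) = 13884/15559 + 9197/((-131043*I*√13)) = 13884/15559 + 9197*(I*√13/1703559) = 13884/15559 + 9197*I*√13/1703559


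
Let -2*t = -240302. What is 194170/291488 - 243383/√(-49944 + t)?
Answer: 97085/145744 - 243383*√70207/70207 ≈ -917.88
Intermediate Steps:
t = 120151 (t = -½*(-240302) = 120151)
194170/291488 - 243383/√(-49944 + t) = 194170/291488 - 243383/√(-49944 + 120151) = 194170*(1/291488) - 243383*√70207/70207 = 97085/145744 - 243383*√70207/70207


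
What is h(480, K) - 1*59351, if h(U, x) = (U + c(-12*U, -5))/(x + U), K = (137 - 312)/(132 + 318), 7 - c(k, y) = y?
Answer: -512368327/8633 ≈ -59350.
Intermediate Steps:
c(k, y) = 7 - y
K = -7/18 (K = -175/450 = -175*1/450 = -7/18 ≈ -0.38889)
h(U, x) = (12 + U)/(U + x) (h(U, x) = (U + (7 - 1*(-5)))/(x + U) = (U + (7 + 5))/(U + x) = (U + 12)/(U + x) = (12 + U)/(U + x))
h(480, K) - 1*59351 = (12 + 480)/(480 - 7/18) - 1*59351 = 492/(8633/18) - 59351 = (18/8633)*492 - 59351 = 8856/8633 - 59351 = -512368327/8633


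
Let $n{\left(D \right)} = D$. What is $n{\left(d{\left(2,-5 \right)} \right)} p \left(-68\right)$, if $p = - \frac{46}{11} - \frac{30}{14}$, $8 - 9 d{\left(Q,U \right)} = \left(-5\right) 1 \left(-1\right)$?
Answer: $\frac{33116}{231} \approx 143.36$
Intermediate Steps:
$d{\left(Q,U \right)} = \frac{1}{3}$ ($d{\left(Q,U \right)} = \frac{8}{9} - \frac{\left(-5\right) 1 \left(-1\right)}{9} = \frac{8}{9} - \frac{\left(-5\right) \left(-1\right)}{9} = \frac{8}{9} - \frac{5}{9} = \frac{1}{3}$)
$p = - \frac{487}{77}$ ($p = \left(-46\right) \frac{1}{11} - \frac{15}{7} = - \frac{46}{11} - \frac{15}{7} = - \frac{487}{77} \approx -6.3247$)
$n{\left(d{\left(2,-5 \right)} \right)} p \left(-68\right) = \frac{1}{3} \left(- \frac{487}{77}\right) \left(-68\right) = \left(- \frac{487}{231}\right) \left(-68\right) = \frac{33116}{231}$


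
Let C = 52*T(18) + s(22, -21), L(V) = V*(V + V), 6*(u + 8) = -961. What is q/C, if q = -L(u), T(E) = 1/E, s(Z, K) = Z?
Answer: -1018081/448 ≈ -2272.5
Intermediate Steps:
u = -1009/6 (u = -8 + (1/6)*(-961) = -8 - 961/6 = -1009/6 ≈ -168.17)
L(V) = 2*V**2 (L(V) = V*(2*V) = 2*V**2)
C = 224/9 (C = 52/18 + 22 = 52*(1/18) + 22 = 26/9 + 22 = 224/9 ≈ 24.889)
q = -1018081/18 (q = -2*(-1009/6)**2 = -2*1018081/36 = -1*1018081/18 = -1018081/18 ≈ -56560.)
q/C = -1018081/(18*224/9) = -1018081/18*9/224 = -1018081/448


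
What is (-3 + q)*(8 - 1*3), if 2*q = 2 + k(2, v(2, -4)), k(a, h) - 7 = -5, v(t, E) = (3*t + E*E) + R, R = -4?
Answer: -5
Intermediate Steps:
v(t, E) = -4 + E² + 3*t (v(t, E) = (3*t + E*E) - 4 = (3*t + E²) - 4 = (E² + 3*t) - 4 = -4 + E² + 3*t)
k(a, h) = 2 (k(a, h) = 7 - 5 = 2)
q = 2 (q = (2 + 2)/2 = (½)*4 = 2)
(-3 + q)*(8 - 1*3) = (-3 + 2)*(8 - 1*3) = -(8 - 3) = -1*5 = -5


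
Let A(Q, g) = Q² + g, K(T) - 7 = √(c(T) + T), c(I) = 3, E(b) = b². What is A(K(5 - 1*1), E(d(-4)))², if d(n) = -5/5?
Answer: 4621 + 1596*√7 ≈ 8843.6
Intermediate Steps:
d(n) = -1 (d(n) = -5*⅕ = -1)
K(T) = 7 + √(3 + T)
A(Q, g) = g + Q²
A(K(5 - 1*1), E(d(-4)))² = ((-1)² + (7 + √(3 + (5 - 1*1)))²)² = (1 + (7 + √(3 + (5 - 1)))²)² = (1 + (7 + √(3 + 4))²)² = (1 + (7 + √7)²)²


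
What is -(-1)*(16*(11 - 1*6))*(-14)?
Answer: -1120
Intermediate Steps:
-(-1)*(16*(11 - 1*6))*(-14) = -(-1)*(16*(11 - 6))*(-14) = -(-1)*(16*5)*(-14) = -(-1)*80*(-14) = -(-1)*(-1120) = -1*1120 = -1120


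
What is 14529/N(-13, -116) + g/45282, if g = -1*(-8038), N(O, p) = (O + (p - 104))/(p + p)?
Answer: 76317589075/5275353 ≈ 14467.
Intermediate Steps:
N(O, p) = (-104 + O + p)/(2*p) (N(O, p) = (O + (-104 + p))/((2*p)) = (-104 + O + p)*(1/(2*p)) = (-104 + O + p)/(2*p))
g = 8038
14529/N(-13, -116) + g/45282 = 14529/(((½)*(-104 - 13 - 116)/(-116))) + 8038/45282 = 14529/(((½)*(-1/116)*(-233))) + 8038*(1/45282) = 14529/(233/232) + 4019/22641 = 14529*(232/233) + 4019/22641 = 3370728/233 + 4019/22641 = 76317589075/5275353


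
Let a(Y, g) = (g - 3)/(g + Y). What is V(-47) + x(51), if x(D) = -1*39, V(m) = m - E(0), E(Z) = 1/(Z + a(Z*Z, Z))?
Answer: -86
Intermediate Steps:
a(Y, g) = (-3 + g)/(Y + g)
E(Z) = 1/(Z + (-3 + Z)/(Z + Z**2)) (E(Z) = 1/(Z + (-3 + Z)/(Z*Z + Z)) = 1/(Z + (-3 + Z)/(Z**2 + Z)) = 1/(Z + (-3 + Z)/(Z + Z**2)))
V(m) = m (V(m) = m - 0*(1 + 0)/(-3 + 0 + 0**2*(1 + 0)) = m - 0/(-3 + 0 + 0*1) = m - 0/(-3 + 0 + 0) = m - 0/(-3) = m - 0*(-1)/3 = m - 1*0 = m + 0 = m)
x(D) = -39
V(-47) + x(51) = -47 - 39 = -86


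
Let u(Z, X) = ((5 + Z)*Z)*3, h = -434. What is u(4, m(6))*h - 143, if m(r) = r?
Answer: -47015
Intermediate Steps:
u(Z, X) = 3*Z*(5 + Z) (u(Z, X) = (Z*(5 + Z))*3 = 3*Z*(5 + Z))
u(4, m(6))*h - 143 = (3*4*(5 + 4))*(-434) - 143 = (3*4*9)*(-434) - 143 = 108*(-434) - 143 = -46872 - 143 = -47015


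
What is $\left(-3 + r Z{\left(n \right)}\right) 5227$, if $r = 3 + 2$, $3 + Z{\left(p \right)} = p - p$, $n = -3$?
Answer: $-94086$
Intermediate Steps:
$Z{\left(p \right)} = -3$ ($Z{\left(p \right)} = -3 + \left(p - p\right) = -3 + 0 = -3$)
$r = 5$
$\left(-3 + r Z{\left(n \right)}\right) 5227 = \left(-3 + 5 \left(-3\right)\right) 5227 = \left(-3 - 15\right) 5227 = \left(-18\right) 5227 = -94086$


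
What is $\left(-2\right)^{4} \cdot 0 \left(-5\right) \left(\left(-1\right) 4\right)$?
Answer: $0$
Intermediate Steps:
$\left(-2\right)^{4} \cdot 0 \left(-5\right) \left(\left(-1\right) 4\right) = 16 \cdot 0 \left(-4\right) = 16 \cdot 0 = 0$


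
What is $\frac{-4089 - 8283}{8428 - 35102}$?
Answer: $\frac{6186}{13337} \approx 0.46382$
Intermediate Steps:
$\frac{-4089 - 8283}{8428 - 35102} = \frac{-4089 + \left(-21746 + 13463\right)}{-26674} = \left(-4089 - 8283\right) \left(- \frac{1}{26674}\right) = \left(-12372\right) \left(- \frac{1}{26674}\right) = \frac{6186}{13337}$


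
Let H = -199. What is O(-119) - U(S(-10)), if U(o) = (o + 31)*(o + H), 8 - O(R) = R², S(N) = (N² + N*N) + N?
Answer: -12164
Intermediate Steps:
S(N) = N + 2*N² (S(N) = (N² + N²) + N = 2*N² + N = N + 2*N²)
O(R) = 8 - R²
U(o) = (-199 + o)*(31 + o) (U(o) = (o + 31)*(o - 199) = (31 + o)*(-199 + o) = (-199 + o)*(31 + o))
O(-119) - U(S(-10)) = (8 - 1*(-119)²) - (-6169 + (-10*(1 + 2*(-10)))² - (-1680)*(1 + 2*(-10))) = (8 - 1*14161) - (-6169 + (-10*(1 - 20))² - (-1680)*(1 - 20)) = (8 - 14161) - (-6169 + (-10*(-19))² - (-1680)*(-19)) = -14153 - (-6169 + 190² - 168*190) = -14153 - (-6169 + 36100 - 31920) = -14153 - 1*(-1989) = -14153 + 1989 = -12164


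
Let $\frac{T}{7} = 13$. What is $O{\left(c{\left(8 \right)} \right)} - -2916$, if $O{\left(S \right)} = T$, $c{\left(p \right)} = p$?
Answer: $3007$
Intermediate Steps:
$T = 91$ ($T = 7 \cdot 13 = 91$)
$O{\left(S \right)} = 91$
$O{\left(c{\left(8 \right)} \right)} - -2916 = 91 - -2916 = 91 + 2916 = 3007$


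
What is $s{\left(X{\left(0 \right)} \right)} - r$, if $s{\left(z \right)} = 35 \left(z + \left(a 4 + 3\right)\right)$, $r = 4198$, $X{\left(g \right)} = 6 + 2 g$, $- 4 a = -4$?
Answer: $-3743$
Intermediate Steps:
$a = 1$ ($a = \left(- \frac{1}{4}\right) \left(-4\right) = 1$)
$s{\left(z \right)} = 245 + 35 z$ ($s{\left(z \right)} = 35 \left(z + \left(1 \cdot 4 + 3\right)\right) = 35 \left(z + \left(4 + 3\right)\right) = 35 \left(z + 7\right) = 35 \left(7 + z\right) = 245 + 35 z$)
$s{\left(X{\left(0 \right)} \right)} - r = \left(245 + 35 \left(6 + 2 \cdot 0\right)\right) - 4198 = \left(245 + 35 \left(6 + 0\right)\right) - 4198 = \left(245 + 35 \cdot 6\right) - 4198 = \left(245 + 210\right) - 4198 = 455 - 4198 = -3743$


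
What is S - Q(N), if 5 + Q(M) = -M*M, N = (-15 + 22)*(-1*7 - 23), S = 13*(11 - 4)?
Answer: 44196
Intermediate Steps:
S = 91 (S = 13*7 = 91)
N = -210 (N = 7*(-7 - 23) = 7*(-30) = -210)
Q(M) = -5 - M² (Q(M) = -5 - M*M = -5 - M²)
S - Q(N) = 91 - (-5 - 1*(-210)²) = 91 - (-5 - 1*44100) = 91 - (-5 - 44100) = 91 - 1*(-44105) = 91 + 44105 = 44196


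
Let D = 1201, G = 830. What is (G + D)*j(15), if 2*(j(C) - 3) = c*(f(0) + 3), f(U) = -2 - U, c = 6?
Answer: 12186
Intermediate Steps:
j(C) = 6 (j(C) = 3 + (6*((-2 - 1*0) + 3))/2 = 3 + (6*((-2 + 0) + 3))/2 = 3 + (6*(-2 + 3))/2 = 3 + (6*1)/2 = 3 + (½)*6 = 3 + 3 = 6)
(G + D)*j(15) = (830 + 1201)*6 = 2031*6 = 12186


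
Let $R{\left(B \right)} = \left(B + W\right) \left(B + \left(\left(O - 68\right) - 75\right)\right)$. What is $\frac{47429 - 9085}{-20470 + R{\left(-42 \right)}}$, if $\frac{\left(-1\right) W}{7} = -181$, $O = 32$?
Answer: $- \frac{38344}{207895} \approx -0.18444$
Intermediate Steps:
$W = 1267$ ($W = \left(-7\right) \left(-181\right) = 1267$)
$R{\left(B \right)} = \left(-111 + B\right) \left(1267 + B\right)$ ($R{\left(B \right)} = \left(B + 1267\right) \left(B + \left(\left(32 - 68\right) - 75\right)\right) = \left(1267 + B\right) \left(B - 111\right) = \left(1267 + B\right) \left(-111 + B\right) = \left(-111 + B\right) \left(1267 + B\right)$)
$\frac{47429 - 9085}{-20470 + R{\left(-42 \right)}} = \frac{47429 - 9085}{-20470 + \left(-140637 + \left(-42\right)^{2} + 1156 \left(-42\right)\right)} = \frac{38344}{-20470 - 187425} = \frac{38344}{-207895} = 38344 \left(- \frac{1}{207895}\right) = - \frac{38344}{207895}$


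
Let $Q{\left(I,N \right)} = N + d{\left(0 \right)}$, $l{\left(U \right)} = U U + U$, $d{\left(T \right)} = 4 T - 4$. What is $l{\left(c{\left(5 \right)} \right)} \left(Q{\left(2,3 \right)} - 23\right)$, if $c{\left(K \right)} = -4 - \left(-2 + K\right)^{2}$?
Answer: $-3744$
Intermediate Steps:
$d{\left(T \right)} = -4 + 4 T$
$l{\left(U \right)} = U + U^{2}$ ($l{\left(U \right)} = U^{2} + U = U + U^{2}$)
$Q{\left(I,N \right)} = -4 + N$ ($Q{\left(I,N \right)} = N + \left(-4 + 4 \cdot 0\right) = N + \left(-4 + 0\right) = N - 4 = -4 + N$)
$l{\left(c{\left(5 \right)} \right)} \left(Q{\left(2,3 \right)} - 23\right) = \left(-4 - \left(-2 + 5\right)^{2}\right) \left(1 - \left(4 + \left(-2 + 5\right)^{2}\right)\right) \left(\left(-4 + 3\right) - 23\right) = \left(-4 - 3^{2}\right) \left(1 - 13\right) \left(-1 - 23\right) = \left(-4 - 9\right) \left(1 - 13\right) \left(-24\right) = - 13 \left(1 - 13\right) \left(-24\right) = \left(-13\right) \left(-12\right) \left(-24\right) = 156 \left(-24\right) = -3744$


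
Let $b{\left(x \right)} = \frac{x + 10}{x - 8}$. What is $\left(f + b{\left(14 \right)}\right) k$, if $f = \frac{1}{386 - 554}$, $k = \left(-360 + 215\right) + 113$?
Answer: $- \frac{2684}{21} \approx -127.81$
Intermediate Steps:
$b{\left(x \right)} = \frac{10 + x}{-8 + x}$
$k = -32$ ($k = -145 + 113 = -32$)
$f = - \frac{1}{168}$ ($f = \frac{1}{-168} = - \frac{1}{168} \approx -0.0059524$)
$\left(f + b{\left(14 \right)}\right) k = \left(- \frac{1}{168} + \frac{10 + 14}{-8 + 14}\right) \left(-32\right) = \left(- \frac{1}{168} + \frac{1}{6} \cdot 24\right) \left(-32\right) = \left(- \frac{1}{168} + 4\right) \left(-32\right) = \frac{671}{168} \left(-32\right) = - \frac{2684}{21}$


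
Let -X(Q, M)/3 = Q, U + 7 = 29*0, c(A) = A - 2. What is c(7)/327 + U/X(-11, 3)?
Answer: -236/1199 ≈ -0.19683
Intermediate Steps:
c(A) = -2 + A
U = -7 (U = -7 + 29*0 = -7 + 0 = -7)
X(Q, M) = -3*Q
c(7)/327 + U/X(-11, 3) = (-2 + 7)/327 - 7/((-3*(-11))) = 5*(1/327) - 7/33 = 5/327 - 7*1/33 = 5/327 - 7/33 = -236/1199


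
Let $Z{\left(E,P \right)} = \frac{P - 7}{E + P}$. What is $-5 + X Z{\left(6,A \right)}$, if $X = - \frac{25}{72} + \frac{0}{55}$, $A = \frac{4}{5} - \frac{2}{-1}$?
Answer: $- \frac{5105}{1056} \approx -4.8343$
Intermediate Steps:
$A = \frac{14}{5}$ ($A = 4 \cdot \frac{1}{5} - -2 = \frac{4}{5} + 2 = \frac{14}{5} \approx 2.8$)
$X = - \frac{25}{72}$ ($X = \left(-25\right) \frac{1}{72} + 0 \cdot \frac{1}{55} = - \frac{25}{72} + 0 = - \frac{25}{72} \approx -0.34722$)
$Z{\left(E,P \right)} = \frac{-7 + P}{E + P}$
$-5 + X Z{\left(6,A \right)} = -5 - \frac{25 \frac{-7 + \frac{14}{5}}{6 + \frac{14}{5}}}{72} = -5 - \frac{25 \frac{1}{\frac{44}{5}} \left(- \frac{21}{5}\right)}{72} = -5 - \frac{25 \cdot \frac{5}{44} \left(- \frac{21}{5}\right)}{72} = -5 - - \frac{175}{1056} = -5 + \frac{175}{1056} = - \frac{5105}{1056}$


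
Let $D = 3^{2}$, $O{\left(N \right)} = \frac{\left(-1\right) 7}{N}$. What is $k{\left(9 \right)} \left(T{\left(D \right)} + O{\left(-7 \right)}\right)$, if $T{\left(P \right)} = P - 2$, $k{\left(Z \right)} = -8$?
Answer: $-64$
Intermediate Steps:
$O{\left(N \right)} = - \frac{7}{N}$
$D = 9$
$T{\left(P \right)} = -2 + P$ ($T{\left(P \right)} = P - 2 = -2 + P$)
$k{\left(9 \right)} \left(T{\left(D \right)} + O{\left(-7 \right)}\right) = - 8 \left(\left(-2 + 9\right) - \frac{7}{-7}\right) = - 8 \left(7 - -1\right) = - 8 \left(7 + 1\right) = \left(-8\right) 8 = -64$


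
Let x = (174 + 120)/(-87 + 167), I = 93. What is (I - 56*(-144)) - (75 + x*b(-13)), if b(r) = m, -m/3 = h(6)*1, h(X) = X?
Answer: 162963/20 ≈ 8148.1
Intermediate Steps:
x = 147/40 (x = 294/80 = 294*(1/80) = 147/40 ≈ 3.6750)
m = -18 ≈ -18.000
b(r) = -18
(I - 56*(-144)) - (75 + x*b(-13)) = (93 - 56*(-144)) - (75 + (147/40)*(-18)) = (93 + 8064) - (75 - 1323/20) = 8157 - 1*177/20 = 8157 - 177/20 = 162963/20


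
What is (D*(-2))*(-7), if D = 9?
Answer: 126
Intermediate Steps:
(D*(-2))*(-7) = (9*(-2))*(-7) = -18*(-7) = 126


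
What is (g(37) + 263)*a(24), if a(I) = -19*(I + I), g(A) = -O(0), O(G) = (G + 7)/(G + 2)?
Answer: -236664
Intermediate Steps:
O(G) = (7 + G)/(2 + G)
g(A) = -7/2 (g(A) = -(7 + 0)/(2 + 0) = -7/2)
a(I) = -38*I
(g(37) + 263)*a(24) = (-7/2 + 263)*(-38*24) = (519/2)*(-912) = -236664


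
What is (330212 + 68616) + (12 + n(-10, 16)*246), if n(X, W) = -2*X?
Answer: 403760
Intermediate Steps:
(330212 + 68616) + (12 + n(-10, 16)*246) = (330212 + 68616) + (12 - 2*(-10)*246) = 398828 + (12 + 20*246) = 398828 + (12 + 4920) = 398828 + 4932 = 403760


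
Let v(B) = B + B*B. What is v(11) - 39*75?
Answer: -2793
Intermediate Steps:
v(B) = B + B²
v(11) - 39*75 = 11*(1 + 11) - 39*75 = 11*12 - 2925 = 132 - 2925 = -2793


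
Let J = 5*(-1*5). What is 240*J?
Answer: -6000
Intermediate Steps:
J = -25 (J = 5*(-5) = -25)
240*J = 240*(-25) = -6000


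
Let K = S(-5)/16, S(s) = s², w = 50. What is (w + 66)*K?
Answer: 725/4 ≈ 181.25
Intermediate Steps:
K = 25/16 (K = (-5)²/16 = 25*(1/16) = 25/16 ≈ 1.5625)
(w + 66)*K = (50 + 66)*(25/16) = 116*(25/16) = 725/4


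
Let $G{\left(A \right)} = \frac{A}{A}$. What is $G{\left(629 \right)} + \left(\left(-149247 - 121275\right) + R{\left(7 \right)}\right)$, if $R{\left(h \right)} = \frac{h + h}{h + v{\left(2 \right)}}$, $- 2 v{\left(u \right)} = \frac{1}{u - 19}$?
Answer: $- \frac{64654043}{239} \approx -2.7052 \cdot 10^{5}$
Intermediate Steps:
$v{\left(u \right)} = - \frac{1}{2 \left(-19 + u\right)}$ ($v{\left(u \right)} = - \frac{1}{2 \left(u - 19\right)} = - \frac{1}{2 \left(-19 + u\right)}$)
$R{\left(h \right)} = \frac{2 h}{\frac{1}{34} + h}$ ($R{\left(h \right)} = \frac{h + h}{h - \frac{1}{-38 + 2 \cdot 2}} = \frac{2 h}{h - \frac{1}{-38 + 4}} = \frac{2 h}{h - \frac{1}{-34}} = \frac{2 h}{h - - \frac{1}{34}} = \frac{2 h}{h + \frac{1}{34}} = \frac{2 h}{\frac{1}{34} + h}$)
$G{\left(A \right)} = 1$
$G{\left(629 \right)} + \left(\left(-149247 - 121275\right) + R{\left(7 \right)}\right) = 1 + \left(\left(-149247 - 121275\right) + 68 \cdot 7 \frac{1}{1 + 34 \cdot 7}\right) = 1 - \left(270522 - \frac{476}{1 + 238}\right) = 1 - \left(270522 - \frac{476}{239}\right) = 1 + \left(-270522 + \frac{476}{239}\right) = 1 - \frac{64654282}{239} = - \frac{64654043}{239}$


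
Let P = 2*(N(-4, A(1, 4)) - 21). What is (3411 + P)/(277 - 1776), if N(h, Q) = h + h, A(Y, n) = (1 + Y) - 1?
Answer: -3353/1499 ≈ -2.2368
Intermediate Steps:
A(Y, n) = Y
N(h, Q) = 2*h
P = -58 (P = 2*(2*(-4) - 21) = 2*(-8 - 21) = 2*(-29) = -58)
(3411 + P)/(277 - 1776) = (3411 - 58)/(277 - 1776) = 3353/(-1499) = 3353*(-1/1499) = -3353/1499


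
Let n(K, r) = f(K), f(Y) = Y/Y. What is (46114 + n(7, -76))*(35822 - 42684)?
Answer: -316441130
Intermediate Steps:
f(Y) = 1
n(K, r) = 1
(46114 + n(7, -76))*(35822 - 42684) = (46114 + 1)*(35822 - 42684) = 46115*(-6862) = -316441130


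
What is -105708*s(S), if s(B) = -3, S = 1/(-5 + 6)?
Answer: 317124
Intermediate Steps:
S = 1 (S = 1/1 = 1)
-105708*s(S) = -105708*(-3) = 317124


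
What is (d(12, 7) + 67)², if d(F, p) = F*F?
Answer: 44521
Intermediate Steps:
d(F, p) = F²
(d(12, 7) + 67)² = (12² + 67)² = (144 + 67)² = 211² = 44521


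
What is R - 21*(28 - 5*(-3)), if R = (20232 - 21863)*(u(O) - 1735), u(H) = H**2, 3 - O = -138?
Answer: -29597029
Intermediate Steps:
O = 141 (O = 3 - 1*(-138) = 3 + 138 = 141)
R = -29596126 (R = (20232 - 21863)*(141**2 - 1735) = -1631*(19881 - 1735) = -1631*18146 = -29596126)
R - 21*(28 - 5*(-3)) = -29596126 - 21*(28 - 5*(-3)) = -29596126 - 21*(28 + 15) = -29596126 - 21*43 = -29596126 - 903 = -29597029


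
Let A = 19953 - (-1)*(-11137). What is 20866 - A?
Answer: 12050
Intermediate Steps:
A = 8816 (A = 19953 - 1*11137 = 19953 - 11137 = 8816)
20866 - A = 20866 - 1*8816 = 20866 - 8816 = 12050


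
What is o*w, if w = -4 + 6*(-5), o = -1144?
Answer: 38896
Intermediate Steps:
w = -34 (w = -4 - 30 = -34)
o*w = -1144*(-34) = 38896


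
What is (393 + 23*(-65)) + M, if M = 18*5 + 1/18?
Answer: -18215/18 ≈ -1011.9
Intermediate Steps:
M = 1621/18 (M = 90 + 1/18 = 1621/18 ≈ 90.056)
(393 + 23*(-65)) + M = (393 + 23*(-65)) + 1621/18 = (393 - 1495) + 1621/18 = -1102 + 1621/18 = -18215/18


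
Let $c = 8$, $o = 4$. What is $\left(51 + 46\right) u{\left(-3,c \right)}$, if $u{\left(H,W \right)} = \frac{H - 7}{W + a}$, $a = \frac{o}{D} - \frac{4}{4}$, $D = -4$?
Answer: $- \frac{485}{3} \approx -161.67$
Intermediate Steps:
$a = -2$ ($a = \frac{4}{-4} - \frac{4}{4} = 4 \left(- \frac{1}{4}\right) - 1 = -1 - 1 = -2$)
$u{\left(H,W \right)} = \frac{-7 + H}{-2 + W}$ ($u{\left(H,W \right)} = \frac{H - 7}{W - 2} = \frac{-7 + H}{-2 + W}$)
$\left(51 + 46\right) u{\left(-3,c \right)} = \left(51 + 46\right) \frac{-7 - 3}{-2 + 8} = 97 \cdot \frac{1}{6} \left(-10\right) = 97 \left(- \frac{5}{3}\right) = - \frac{485}{3}$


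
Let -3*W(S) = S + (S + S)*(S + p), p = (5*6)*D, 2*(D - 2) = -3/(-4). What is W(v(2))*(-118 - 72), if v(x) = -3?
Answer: -26125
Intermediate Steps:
D = 19/8 (D = 2 + (-3/(-4))/2 = 2 + (-3*(-¼))/2 = 2 + (½)*(¾) = 2 + 3/8 = 19/8 ≈ 2.3750)
p = 285/4 (p = (5*6)*(19/8) = 30*(19/8) = 285/4 ≈ 71.250)
W(S) = -S/3 - 2*S*(285/4 + S)/3 (W(S) = -(S + (S + S)*(S + 285/4))/3 = -(S + (2*S)*(285/4 + S))/3 = -(S + 2*S*(285/4 + S))/3 = -S/3 - 2*S*(285/4 + S)/3)
W(v(2))*(-118 - 72) = (-⅙*(-3)*(287 + 4*(-3)))*(-118 - 72) = -⅙*(-3)*(287 - 12)*(-190) = -⅙*(-3)*275*(-190) = (275/2)*(-190) = -26125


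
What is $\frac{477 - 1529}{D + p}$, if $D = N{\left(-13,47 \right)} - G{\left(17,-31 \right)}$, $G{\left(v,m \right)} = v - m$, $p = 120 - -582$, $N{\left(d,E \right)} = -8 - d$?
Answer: $- \frac{1052}{659} \approx -1.5964$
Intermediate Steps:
$p = 702$ ($p = 120 + 582 = 702$)
$D = -43$ ($D = \left(-8 - -13\right) - \left(17 - -31\right) = \left(-8 + 13\right) - \left(17 + 31\right) = 5 - 48 = -43$)
$\frac{477 - 1529}{D + p} = \frac{477 - 1529}{-43 + 702} = - \frac{1052}{659}$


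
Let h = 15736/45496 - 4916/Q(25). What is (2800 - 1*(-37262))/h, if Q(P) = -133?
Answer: 10100578334/9406301 ≈ 1073.8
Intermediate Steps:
h = 28218903/756371 (h = 15736/45496 - 4916/(-133) = 15736*(1/45496) - 4916*(-1/133) = 1967/5687 + 4916/133 = 28218903/756371 ≈ 37.308)
(2800 - 1*(-37262))/h = (2800 - 1*(-37262))/(28218903/756371) = (2800 + 37262)*(756371/28218903) = 40062*(756371/28218903) = 10100578334/9406301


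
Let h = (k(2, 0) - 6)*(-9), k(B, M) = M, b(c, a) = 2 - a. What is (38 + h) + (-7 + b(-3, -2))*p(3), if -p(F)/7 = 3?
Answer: 155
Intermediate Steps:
p(F) = -21 (p(F) = -7*3 = -21)
h = 54 (h = (0 - 6)*(-9) = -6*(-9) = 54)
(38 + h) + (-7 + b(-3, -2))*p(3) = (38 + 54) + (-7 + (2 - 1*(-2)))*(-21) = 92 + (-7 + (2 + 2))*(-21) = 92 + (-7 + 4)*(-21) = 92 - 3*(-21) = 92 + 63 = 155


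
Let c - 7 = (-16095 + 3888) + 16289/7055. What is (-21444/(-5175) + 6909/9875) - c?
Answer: 11731762296916/961420125 ≈ 12203.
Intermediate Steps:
c = -86054711/7055 (c = 7 + ((-16095 + 3888) + 16289/7055) = 7 + (-12207 + 16289*(1/7055)) = 7 + (-12207 + 16289/7055) = 7 - 86104096/7055 = -86054711/7055 ≈ -12198.)
(-21444/(-5175) + 6909/9875) - c = (-21444/(-5175) + 6909/9875) - 1*(-86054711/7055) = (-21444*(-1/5175) + 6909*(1/9875)) + 86054711/7055 = (7148/1725 + 6909/9875) + 86054711/7055 = 3300181/681375 + 86054711/7055 = 11731762296916/961420125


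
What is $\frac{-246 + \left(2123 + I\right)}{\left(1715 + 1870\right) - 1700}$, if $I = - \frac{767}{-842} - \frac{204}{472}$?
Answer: $\frac{46634694}{46821515} \approx 0.99601$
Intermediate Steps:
$I = \frac{11891}{24839}$ ($I = \left(-767\right) \left(- \frac{1}{842}\right) - \frac{51}{118} = \frac{767}{842} - \frac{51}{118} = \frac{11891}{24839} \approx 0.47872$)
$\frac{-246 + \left(2123 + I\right)}{\left(1715 + 1870\right) - 1700} = \frac{-246 + \left(2123 + \frac{11891}{24839}\right)}{\left(1715 + 1870\right) - 1700} = \frac{-246 + \frac{52745088}{24839}}{3585 - 1700} = \frac{46634694}{24839 \cdot 1885} = \frac{46634694}{24839} \cdot \frac{1}{1885} = \frac{46634694}{46821515}$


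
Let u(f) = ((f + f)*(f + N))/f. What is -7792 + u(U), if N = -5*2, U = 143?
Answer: -7526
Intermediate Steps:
N = -10
u(f) = -20 + 2*f (u(f) = ((f + f)*(f - 10))/f = ((2*f)*(-10 + f))/f = (2*f*(-10 + f))/f = -20 + 2*f)
-7792 + u(U) = -7792 + (-20 + 2*143) = -7792 + (-20 + 286) = -7792 + 266 = -7526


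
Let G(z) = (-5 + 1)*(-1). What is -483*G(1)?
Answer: -1932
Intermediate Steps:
G(z) = 4 (G(z) = -4*(-1) = 4)
-483*G(1) = -483*4 = -1932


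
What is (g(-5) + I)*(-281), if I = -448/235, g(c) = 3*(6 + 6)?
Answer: -2251372/235 ≈ -9580.3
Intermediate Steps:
g(c) = 36 (g(c) = 3*12 = 36)
I = -448/235 (I = -448*1/235 = -448/235 ≈ -1.9064)
(g(-5) + I)*(-281) = (36 - 448/235)*(-281) = (8012/235)*(-281) = -2251372/235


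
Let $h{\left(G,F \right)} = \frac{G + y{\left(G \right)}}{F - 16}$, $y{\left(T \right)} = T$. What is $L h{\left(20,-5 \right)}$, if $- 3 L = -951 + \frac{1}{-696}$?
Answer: $- \frac{3309485}{5481} \approx -603.81$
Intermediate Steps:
$h{\left(G,F \right)} = \frac{2 G}{-16 + F}$ ($h{\left(G,F \right)} = \frac{G + G}{F - 16} = \frac{2 G}{-16 + F}$)
$L = \frac{661897}{2088}$ ($L = - \frac{-951 + \frac{1}{-696}}{3} = - \frac{-951 - \frac{1}{696}}{3} = \left(- \frac{1}{3}\right) \left(- \frac{661897}{696}\right) = \frac{661897}{2088} \approx 317.0$)
$L h{\left(20,-5 \right)} = \frac{661897 \cdot 2 \cdot 20 \frac{1}{-16 - 5}}{2088} = \frac{661897 \cdot 2 \cdot 20 \frac{1}{-21}}{2088} = \frac{661897 \cdot 2 \cdot 20 \left(- \frac{1}{21}\right)}{2088} = \frac{661897}{2088} \left(- \frac{40}{21}\right) = - \frac{3309485}{5481}$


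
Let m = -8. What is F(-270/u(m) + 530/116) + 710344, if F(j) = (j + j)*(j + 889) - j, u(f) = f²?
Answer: 306136520873/430592 ≈ 7.1097e+5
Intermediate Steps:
F(j) = -j + 2*j*(889 + j) (F(j) = (2*j)*(889 + j) - j = 2*j*(889 + j) - j = -j + 2*j*(889 + j))
F(-270/u(m) + 530/116) + 710344 = (-270/((-8)²) + 530/116)*(1777 + 2*(-270/((-8)²) + 530/116)) + 710344 = (-270/64 + 530*(1/116))*(1777 + 2*(-270/64 + 530*(1/116))) + 710344 = (-270*1/64 + 265/58)*(1777 + 2*(-270*1/64 + 265/58)) + 710344 = (-135/32 + 265/58)*(1777 + 2*(-135/32 + 265/58)) + 710344 = 325*(1777 + 2*(325/928))/928 + 710344 = 325*(1777 + 325/464)/928 + 710344 = (325/928)*(824853/464) + 710344 = 268077225/430592 + 710344 = 306136520873/430592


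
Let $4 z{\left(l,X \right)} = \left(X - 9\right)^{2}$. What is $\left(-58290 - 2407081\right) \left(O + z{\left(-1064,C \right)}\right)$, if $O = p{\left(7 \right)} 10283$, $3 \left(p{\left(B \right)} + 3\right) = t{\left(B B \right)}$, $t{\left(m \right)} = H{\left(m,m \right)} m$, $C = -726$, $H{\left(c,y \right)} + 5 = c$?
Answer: $- \frac{221713474165309}{12} \approx -1.8476 \cdot 10^{13}$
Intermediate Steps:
$H{\left(c,y \right)} = -5 + c$
$t{\left(m \right)} = m \left(-5 + m\right)$ ($t{\left(m \right)} = \left(-5 + m\right) m = m \left(-5 + m\right)$)
$p{\left(B \right)} = -3 + \frac{B^{2} \left(-5 + B^{2}\right)}{3}$ ($p{\left(B \right)} = -3 + \frac{B B \left(-5 + B B\right)}{3} = -3 + \frac{B^{2} \left(-5 + B^{2}\right)}{3}$)
$z{\left(l,X \right)} = \frac{\left(-9 + X\right)^{2}}{4}$ ($z{\left(l,X \right)} = \frac{\left(X - 9\right)^{2}}{4} = \frac{\left(-9 + X\right)^{2}}{4}$)
$O = \frac{22077601}{3}$ ($O = \left(-3 + \frac{7^{2} \left(-5 + 7^{2}\right)}{3}\right) 10283 = \left(-3 + \frac{1}{3} \cdot 49 \left(-5 + 49\right)\right) 10283 = \left(-3 + \frac{1}{3} \cdot 49 \cdot 44\right) 10283 = \left(-3 + \frac{2156}{3}\right) 10283 = \frac{2147}{3} \cdot 10283 = \frac{22077601}{3} \approx 7.3592 \cdot 10^{6}$)
$\left(-58290 - 2407081\right) \left(O + z{\left(-1064,C \right)}\right) = \left(-58290 - 2407081\right) \left(\frac{22077601}{3} + \frac{\left(-9 - 726\right)^{2}}{4}\right) = - 2465371 \left(\frac{22077601}{3} + \frac{\left(-735\right)^{2}}{4}\right) = - 2465371 \left(\frac{22077601}{3} + \frac{1}{4} \cdot 540225\right) = - 2465371 \left(\frac{22077601}{3} + \frac{540225}{4}\right) = \left(-2465371\right) \frac{89931079}{12} = - \frac{221713474165309}{12}$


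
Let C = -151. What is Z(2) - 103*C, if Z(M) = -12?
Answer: 15541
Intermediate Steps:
Z(2) - 103*C = -12 - 103*(-151) = -12 + 15553 = 15541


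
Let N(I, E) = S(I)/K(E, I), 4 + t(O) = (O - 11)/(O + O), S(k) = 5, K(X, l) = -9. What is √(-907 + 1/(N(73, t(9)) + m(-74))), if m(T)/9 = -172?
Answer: 2*I*√44043944329/13937 ≈ 30.116*I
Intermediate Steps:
m(T) = -1548 (m(T) = 9*(-172) = -1548)
t(O) = -4 + (-11 + O)/(2*O) (t(O) = -4 + (O - 11)/(O + O) = -4 + (-11 + O)/((2*O)) = -4 + (-11 + O)*(1/(2*O)) = -4 + (-11 + O)/(2*O))
N(I, E) = -5/9 (N(I, E) = 5/(-9) = 5*(-⅑) = -5/9)
√(-907 + 1/(N(73, t(9)) + m(-74))) = √(-907 + 1/(-5/9 - 1548)) = √(-907 + 1/(-13937/9)) = √(-907 - 9/13937) = √(-12640868/13937) = 2*I*√44043944329/13937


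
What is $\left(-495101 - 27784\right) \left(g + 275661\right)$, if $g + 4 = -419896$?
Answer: $75420409515$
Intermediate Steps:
$g = -419900$ ($g = -4 - 419896 = -419900$)
$\left(-495101 - 27784\right) \left(g + 275661\right) = \left(-495101 - 27784\right) \left(-419900 + 275661\right) = \left(-522885\right) \left(-144239\right) = 75420409515$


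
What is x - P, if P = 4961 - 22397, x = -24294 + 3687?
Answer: -3171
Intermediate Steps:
x = -20607
P = -17436
x - P = -20607 - 1*(-17436) = -20607 + 17436 = -3171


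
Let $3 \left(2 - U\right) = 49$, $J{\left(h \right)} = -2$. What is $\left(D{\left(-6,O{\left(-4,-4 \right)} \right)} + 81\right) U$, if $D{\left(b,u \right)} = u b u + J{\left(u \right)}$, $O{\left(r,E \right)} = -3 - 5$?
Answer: $\frac{13115}{3} \approx 4371.7$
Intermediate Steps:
$O{\left(r,E \right)} = -8$
$U = - \frac{43}{3}$ ($U = 2 - \frac{49}{3} = - \frac{43}{3} \approx -14.333$)
$D{\left(b,u \right)} = -2 + b u^{2}$ ($D{\left(b,u \right)} = u b u - 2 = b u u - 2 = b u^{2} - 2 = -2 + b u^{2}$)
$\left(D{\left(-6,O{\left(-4,-4 \right)} \right)} + 81\right) U = \left(\left(-2 - 6 \left(-8\right)^{2}\right) + 81\right) \left(- \frac{43}{3}\right) = \left(\left(-2 - 384\right) + 81\right) \left(- \frac{43}{3}\right) = \left(-386 + 81\right) \left(- \frac{43}{3}\right) = \left(-305\right) \left(- \frac{43}{3}\right) = \frac{13115}{3}$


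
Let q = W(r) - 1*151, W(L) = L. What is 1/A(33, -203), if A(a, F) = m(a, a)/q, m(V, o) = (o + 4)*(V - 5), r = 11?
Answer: -5/37 ≈ -0.13514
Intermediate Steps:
m(V, o) = (-5 + V)*(4 + o) (m(V, o) = (4 + o)*(-5 + V) = (-5 + V)*(4 + o))
q = -140 (q = 11 - 1*151 = 11 - 151 = -140)
A(a, F) = ⅐ - a²/140 + a/140 (A(a, F) = (-20 - 5*a + 4*a + a*a)/(-140) = (-20 - 5*a + 4*a + a²)*(-1/140) = (-20 + a² - a)*(-1/140) = ⅐ - a²/140 + a/140)
1/A(33, -203) = 1/(⅐ - 1/140*33² + (1/140)*33) = 1/(⅐ - 1/140*1089 + 33/140) = 1/(⅐ - 1089/140 + 33/140) = 1/(-37/5) = -5/37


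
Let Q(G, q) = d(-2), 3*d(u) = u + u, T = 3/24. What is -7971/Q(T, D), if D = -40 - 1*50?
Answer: 23913/4 ≈ 5978.3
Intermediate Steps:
T = ⅛ (T = 3*(1/24) = ⅛ ≈ 0.12500)
D = -90 (D = -40 - 50 = -90)
d(u) = 2*u/3 (d(u) = (u + u)/3 = (2*u)/3 = 2*u/3)
Q(G, q) = -4/3 (Q(G, q) = (⅔)*(-2) = -4/3)
-7971/Q(T, D) = -7971/(-4/3) = -7971*(-¾) = 23913/4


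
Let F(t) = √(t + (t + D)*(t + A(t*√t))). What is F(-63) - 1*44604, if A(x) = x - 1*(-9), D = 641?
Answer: -44604 + 3*√(-3475 - 12138*I*√7) ≈ -44244.0 - 401.24*I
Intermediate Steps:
A(x) = 9 + x (A(x) = x + 9 = 9 + x)
F(t) = √(t + (641 + t)*(9 + t + t^(3/2))) (F(t) = √(t + (t + 641)*(t + (9 + t*√t))) = √(t + (641 + t)*(t + (9 + t^(3/2)))) = √(t + (641 + t)*(9 + t + t^(3/2))))
F(-63) - 1*44604 = √(5769 + (-63)² + (-63)^(5/2) + 641*(-63)^(3/2) + 651*(-63)) - 1*44604 = √(5769 + 3969 + 11907*I*√7 + 641*(-189*I*√7) - 41013) - 44604 = √(5769 + 3969 + 11907*I*√7 - 121149*I*√7 - 41013) - 44604 = √(-31275 - 109242*I*√7) - 44604 = -44604 + √(-31275 - 109242*I*√7)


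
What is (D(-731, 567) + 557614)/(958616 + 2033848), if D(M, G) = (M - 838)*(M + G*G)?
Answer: -62838961/374058 ≈ -167.99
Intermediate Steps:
D(M, G) = (-838 + M)*(M + G**2)
(D(-731, 567) + 557614)/(958616 + 2033848) = (((-731)**2 - 838*(-731) - 838*567**2 - 731*567**2) + 557614)/(958616 + 2033848) = ((534361 + 612578 - 838*321489 - 731*321489) + 557614)/2992464 = ((534361 + 612578 - 269407782 - 235008459) + 557614)*(1/2992464) = (-503269302 + 557614)*(1/2992464) = -502711688*1/2992464 = -62838961/374058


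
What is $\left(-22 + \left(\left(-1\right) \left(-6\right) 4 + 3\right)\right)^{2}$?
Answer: $25$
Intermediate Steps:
$\left(-22 + \left(\left(-1\right) \left(-6\right) 4 + 3\right)\right)^{2} = \left(-22 + \left(6 \cdot 4 + 3\right)\right)^{2} = \left(-22 + \left(24 + 3\right)\right)^{2} = \left(-22 + 27\right)^{2} = 5^{2} = 25$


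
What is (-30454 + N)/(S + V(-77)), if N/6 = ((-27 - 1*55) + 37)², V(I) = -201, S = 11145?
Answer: -286/171 ≈ -1.6725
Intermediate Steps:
N = 12150 (N = 6*((-27 - 1*55) + 37)² = 6*((-27 - 55) + 37)² = 6*(-82 + 37)² = 6*(-45)² = 6*2025 = 12150)
(-30454 + N)/(S + V(-77)) = (-30454 + 12150)/(11145 - 201) = -18304/10944 = -18304*1/10944 = -286/171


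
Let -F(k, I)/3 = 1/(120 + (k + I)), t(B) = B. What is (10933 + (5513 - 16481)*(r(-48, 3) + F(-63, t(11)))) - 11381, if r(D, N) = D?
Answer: 8950498/17 ≈ 5.2650e+5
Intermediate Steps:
F(k, I) = -3/(120 + I + k) (F(k, I) = -3/(120 + (k + I)) = -3/(120 + (I + k)) = -3/(120 + I + k))
(10933 + (5513 - 16481)*(r(-48, 3) + F(-63, t(11)))) - 11381 = (10933 + (5513 - 16481)*(-48 - 3/(120 + 11 - 63))) - 11381 = (10933 - 10968*(-48 - 3/68)) - 11381 = (10933 - 10968*(-3267/68)) - 11381 = (10933 + 8958114/17) - 11381 = 9143975/17 - 11381 = 8950498/17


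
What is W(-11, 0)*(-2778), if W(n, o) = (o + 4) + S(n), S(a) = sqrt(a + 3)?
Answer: -11112 - 5556*I*sqrt(2) ≈ -11112.0 - 7857.4*I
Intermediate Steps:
S(a) = sqrt(3 + a)
W(n, o) = 4 + o + sqrt(3 + n) (W(n, o) = (o + 4) + sqrt(3 + n) = (4 + o) + sqrt(3 + n) = 4 + o + sqrt(3 + n))
W(-11, 0)*(-2778) = (4 + 0 + sqrt(3 - 11))*(-2778) = (4 + 0 + sqrt(-8))*(-2778) = (4 + 0 + 2*I*sqrt(2))*(-2778) = (4 + 2*I*sqrt(2))*(-2778) = -11112 - 5556*I*sqrt(2)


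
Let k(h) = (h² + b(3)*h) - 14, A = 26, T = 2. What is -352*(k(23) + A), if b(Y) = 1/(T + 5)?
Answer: -1341120/7 ≈ -1.9159e+5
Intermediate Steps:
b(Y) = ⅐ (b(Y) = 1/(2 + 5) = 1/7 = ⅐)
k(h) = -14 + h² + h/7 (k(h) = (h² + h/7) - 14 = -14 + h² + h/7)
-352*(k(23) + A) = -352*((-14 + 23² + (⅐)*23) + 26) = -352*((-14 + 529 + 23/7) + 26) = -352*(3628/7 + 26) = -352*3810/7 = -1341120/7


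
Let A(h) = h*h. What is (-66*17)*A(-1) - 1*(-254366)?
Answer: 253244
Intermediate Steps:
A(h) = h²
(-66*17)*A(-1) - 1*(-254366) = -66*17*(-1)² - 1*(-254366) = -1122*1 + 254366 = -1122 + 254366 = 253244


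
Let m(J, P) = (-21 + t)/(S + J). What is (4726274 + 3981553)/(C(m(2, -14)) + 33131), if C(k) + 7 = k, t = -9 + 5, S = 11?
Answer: 37733917/143529 ≈ 262.90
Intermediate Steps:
t = -4
m(J, P) = -25/(11 + J) (m(J, P) = (-21 - 4)/(11 + J) = -25/(11 + J))
C(k) = -7 + k
(4726274 + 3981553)/(C(m(2, -14)) + 33131) = (4726274 + 3981553)/((-7 - 25/(11 + 2)) + 33131) = 8707827/((-7 - 25/13) + 33131) = 8707827/(-116/13 + 33131) = 8707827/(430587/13) = 8707827*(13/430587) = 37733917/143529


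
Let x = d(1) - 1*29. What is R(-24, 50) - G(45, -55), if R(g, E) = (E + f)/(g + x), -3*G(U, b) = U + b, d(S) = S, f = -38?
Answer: -139/39 ≈ -3.5641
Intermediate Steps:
x = -28 (x = 1 - 1*29 = 1 - 29 = -28)
G(U, b) = -U/3 - b/3 (G(U, b) = -(U + b)/3 = -U/3 - b/3)
R(g, E) = (-38 + E)/(-28 + g) (R(g, E) = (E - 38)/(g - 28) = (-38 + E)/(-28 + g))
R(-24, 50) - G(45, -55) = (-38 + 50)/(-28 - 24) - (-⅓*45 - ⅓*(-55)) = 12/(-52) - (-15 + 55/3) = -1/52*12 - 1*10/3 = -3/13 - 10/3 = -139/39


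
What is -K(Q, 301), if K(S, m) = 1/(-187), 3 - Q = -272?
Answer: 1/187 ≈ 0.0053476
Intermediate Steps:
Q = 275 (Q = 3 - 1*(-272) = 3 + 272 = 275)
K(S, m) = -1/187
-K(Q, 301) = -1*(-1/187) = 1/187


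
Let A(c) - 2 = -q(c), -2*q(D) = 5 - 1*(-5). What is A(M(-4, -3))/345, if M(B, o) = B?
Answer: 7/345 ≈ 0.020290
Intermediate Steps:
q(D) = -5 (q(D) = -(5 - 1*(-5))/2 = -(5 + 5)/2 = -½*10 = -5)
A(c) = 7 (A(c) = 2 - 1*(-5) = 2 + 5 = 7)
A(M(-4, -3))/345 = 7/345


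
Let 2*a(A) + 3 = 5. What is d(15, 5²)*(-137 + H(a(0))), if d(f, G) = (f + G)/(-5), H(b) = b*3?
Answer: 1072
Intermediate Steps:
a(A) = 1 (a(A) = -3/2 + (½)*5 = -3/2 + 5/2 = 1)
H(b) = 3*b
d(f, G) = -G/5 - f/5 (d(f, G) = (G + f)*(-⅕) = -G/5 - f/5)
d(15, 5²)*(-137 + H(a(0))) = (-⅕*5² - ⅕*15)*(-137 + 3*1) = (-⅕*25 - 3)*(-137 + 3) = (-5 - 3)*(-134) = -8*(-134) = 1072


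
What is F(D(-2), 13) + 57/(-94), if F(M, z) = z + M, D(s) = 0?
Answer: 1165/94 ≈ 12.394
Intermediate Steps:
F(M, z) = M + z
F(D(-2), 13) + 57/(-94) = (0 + 13) + 57/(-94) = 13 - 1/94*57 = 13 - 57/94 = 1165/94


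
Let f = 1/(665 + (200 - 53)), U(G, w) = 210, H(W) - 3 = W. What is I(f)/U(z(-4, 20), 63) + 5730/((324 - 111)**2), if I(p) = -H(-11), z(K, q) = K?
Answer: 87014/529305 ≈ 0.16439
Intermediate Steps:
H(W) = 3 + W
f = 1/812 (f = 1/(665 + 147) = 1/812 ≈ 0.0012315)
I(p) = 8 (I(p) = -(3 - 11) = -1*(-8) = 8)
I(f)/U(z(-4, 20), 63) + 5730/((324 - 111)**2) = 8/210 + 5730/((324 - 111)**2) = 8*(1/210) + 5730/(213**2) = 4/105 + 5730/45369 = 4/105 + 5730*(1/45369) = 4/105 + 1910/15123 = 87014/529305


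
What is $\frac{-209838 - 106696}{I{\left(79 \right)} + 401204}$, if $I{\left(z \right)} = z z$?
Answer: $- \frac{316534}{407445} \approx -0.77688$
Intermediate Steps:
$I{\left(z \right)} = z^{2}$
$\frac{-209838 - 106696}{I{\left(79 \right)} + 401204} = \frac{-209838 - 106696}{79^{2} + 401204} = - \frac{316534}{6241 + 401204} = - \frac{316534}{407445}$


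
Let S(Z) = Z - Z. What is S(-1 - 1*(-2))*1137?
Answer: 0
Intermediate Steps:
S(Z) = 0
S(-1 - 1*(-2))*1137 = 0*1137 = 0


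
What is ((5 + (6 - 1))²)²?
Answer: 10000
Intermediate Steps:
((5 + (6 - 1))²)² = ((5 + 5)²)² = (10²)² = 100² = 10000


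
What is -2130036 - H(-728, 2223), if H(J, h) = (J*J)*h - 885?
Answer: -1180283583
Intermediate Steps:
H(J, h) = -885 + h*J² (H(J, h) = J²*h - 885 = h*J² - 885 = -885 + h*J²)
-2130036 - H(-728, 2223) = -2130036 - (-885 + 2223*(-728)²) = -2130036 - (-885 + 2223*529984) = -2130036 - (-885 + 1178154432) = -2130036 - 1*1178153547 = -2130036 - 1178153547 = -1180283583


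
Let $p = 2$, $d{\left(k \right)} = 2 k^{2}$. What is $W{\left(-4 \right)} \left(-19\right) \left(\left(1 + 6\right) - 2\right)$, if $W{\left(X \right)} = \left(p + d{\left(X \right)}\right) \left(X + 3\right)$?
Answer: $3230$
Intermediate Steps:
$W{\left(X \right)} = \left(2 + 2 X^{2}\right) \left(3 + X\right)$ ($W{\left(X \right)} = \left(2 + 2 X^{2}\right) \left(X + 3\right) = \left(2 + 2 X^{2}\right) \left(3 + X\right)$)
$W{\left(-4 \right)} \left(-19\right) \left(\left(1 + 6\right) - 2\right) = \left(6 + 2 \left(-4\right) + 2 \left(-4\right)^{3} + 6 \left(-4\right)^{2}\right) \left(-19\right) \left(\left(1 + 6\right) - 2\right) = \left(6 - 8 + 2 \left(-64\right) + 6 \cdot 16\right) \left(-19\right) \left(7 - 2\right) = \left(6 - 8 - 128 + 96\right) \left(-19\right) 5 = \left(-34\right) \left(-19\right) 5 = 646 \cdot 5 = 3230$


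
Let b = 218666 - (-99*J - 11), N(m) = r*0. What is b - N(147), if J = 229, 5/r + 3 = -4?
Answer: 241348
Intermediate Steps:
r = -5/7 (r = 5/(-3 - 4) = 5/(-7) = 5*(-⅐) = -5/7 ≈ -0.71429)
N(m) = 0 (N(m) = -5/7*0 = 0)
b = 241348 (b = 218666 - (-99*229 - 11) = 218666 - (-22671 - 11) = 218666 - 1*(-22682) = 218666 + 22682 = 241348)
b - N(147) = 241348 - 1*0 = 241348 + 0 = 241348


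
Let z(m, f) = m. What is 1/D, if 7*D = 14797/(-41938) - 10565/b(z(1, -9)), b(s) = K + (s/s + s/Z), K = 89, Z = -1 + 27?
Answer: -98176858/1650655571 ≈ -0.059478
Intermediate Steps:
Z = 26
b(s) = 90 + s/26 (b(s) = 89 + (s/s + s/26) = 89 + (1 + s*(1/26)) = 89 + (1 + s/26) = 90 + s/26)
D = -1650655571/98176858 (D = (14797/(-41938) - 10565/(90 + (1/26)*1))/7 = (14797*(-1/41938) - 10565/(90 + 1/26))/7 = (-14797/41938 - 10565/2341/26)/7 = (-14797/41938 - 10565*26/2341)/7 = (-14797/41938 - 274690/2341)/7 = (⅐)*(-11554588997/98176858) = -1650655571/98176858 ≈ -16.813)
1/D = 1/(-1650655571/98176858) = -98176858/1650655571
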